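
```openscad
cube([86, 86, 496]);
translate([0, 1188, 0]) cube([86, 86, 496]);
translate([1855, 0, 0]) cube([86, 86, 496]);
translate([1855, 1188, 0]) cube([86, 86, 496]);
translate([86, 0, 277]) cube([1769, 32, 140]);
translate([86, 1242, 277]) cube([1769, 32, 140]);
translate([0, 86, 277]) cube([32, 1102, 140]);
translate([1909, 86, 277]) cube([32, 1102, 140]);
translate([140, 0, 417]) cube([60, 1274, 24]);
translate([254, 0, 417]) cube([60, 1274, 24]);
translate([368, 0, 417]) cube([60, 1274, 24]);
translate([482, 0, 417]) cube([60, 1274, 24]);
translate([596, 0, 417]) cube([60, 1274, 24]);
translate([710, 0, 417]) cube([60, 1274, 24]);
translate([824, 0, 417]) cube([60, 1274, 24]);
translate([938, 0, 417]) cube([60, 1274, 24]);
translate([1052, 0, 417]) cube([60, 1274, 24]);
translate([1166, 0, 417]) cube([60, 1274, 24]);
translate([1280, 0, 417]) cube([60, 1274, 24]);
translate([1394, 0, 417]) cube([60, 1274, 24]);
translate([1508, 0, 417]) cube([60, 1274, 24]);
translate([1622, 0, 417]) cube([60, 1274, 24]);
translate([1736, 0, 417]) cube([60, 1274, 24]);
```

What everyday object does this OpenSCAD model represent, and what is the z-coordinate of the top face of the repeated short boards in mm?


A bed frame. The slat-top height is 441 mm.

Four posts, four rails, and a row of slats — a bed frame. Slats sit on the rails at z = 277 + 140 = 417; with slat thickness 24, the top is 441 mm.


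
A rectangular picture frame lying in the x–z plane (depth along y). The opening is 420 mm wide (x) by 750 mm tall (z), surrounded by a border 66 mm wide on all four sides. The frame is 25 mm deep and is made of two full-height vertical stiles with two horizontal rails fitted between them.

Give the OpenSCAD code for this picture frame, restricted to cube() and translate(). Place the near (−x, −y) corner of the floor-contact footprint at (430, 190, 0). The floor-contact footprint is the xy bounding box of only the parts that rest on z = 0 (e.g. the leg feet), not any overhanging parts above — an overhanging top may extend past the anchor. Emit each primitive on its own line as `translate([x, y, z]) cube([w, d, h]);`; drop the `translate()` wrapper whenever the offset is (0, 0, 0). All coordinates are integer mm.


translate([430, 190, 0]) cube([66, 25, 882]);
translate([916, 190, 0]) cube([66, 25, 882]);
translate([496, 190, 0]) cube([420, 25, 66]);
translate([496, 190, 816]) cube([420, 25, 66]);


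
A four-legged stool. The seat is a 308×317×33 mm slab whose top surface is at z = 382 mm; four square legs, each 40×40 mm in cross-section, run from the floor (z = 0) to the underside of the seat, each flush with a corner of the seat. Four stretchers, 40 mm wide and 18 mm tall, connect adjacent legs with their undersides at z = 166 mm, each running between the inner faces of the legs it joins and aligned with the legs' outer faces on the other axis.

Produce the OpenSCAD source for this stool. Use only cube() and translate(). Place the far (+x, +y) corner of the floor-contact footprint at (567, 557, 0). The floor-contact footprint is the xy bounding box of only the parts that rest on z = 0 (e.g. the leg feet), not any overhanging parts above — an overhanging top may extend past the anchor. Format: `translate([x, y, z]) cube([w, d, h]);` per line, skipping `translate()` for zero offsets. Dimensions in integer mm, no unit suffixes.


translate([259, 240, 349]) cube([308, 317, 33]);
translate([259, 240, 0]) cube([40, 40, 349]);
translate([527, 240, 0]) cube([40, 40, 349]);
translate([259, 517, 0]) cube([40, 40, 349]);
translate([527, 517, 0]) cube([40, 40, 349]);
translate([299, 240, 166]) cube([228, 40, 18]);
translate([299, 517, 166]) cube([228, 40, 18]);
translate([259, 280, 166]) cube([40, 237, 18]);
translate([527, 280, 166]) cube([40, 237, 18]);


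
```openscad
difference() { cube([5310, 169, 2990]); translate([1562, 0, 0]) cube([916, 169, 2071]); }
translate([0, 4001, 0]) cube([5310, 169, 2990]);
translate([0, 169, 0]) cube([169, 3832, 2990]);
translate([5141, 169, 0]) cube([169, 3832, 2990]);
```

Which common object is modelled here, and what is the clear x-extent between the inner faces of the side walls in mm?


A single room. The interior width is 4972 mm.

Four walls enclosing a rectangle with a door in the front wall — a room. Outside width 5310 minus two 169 mm walls gives 4972 mm.


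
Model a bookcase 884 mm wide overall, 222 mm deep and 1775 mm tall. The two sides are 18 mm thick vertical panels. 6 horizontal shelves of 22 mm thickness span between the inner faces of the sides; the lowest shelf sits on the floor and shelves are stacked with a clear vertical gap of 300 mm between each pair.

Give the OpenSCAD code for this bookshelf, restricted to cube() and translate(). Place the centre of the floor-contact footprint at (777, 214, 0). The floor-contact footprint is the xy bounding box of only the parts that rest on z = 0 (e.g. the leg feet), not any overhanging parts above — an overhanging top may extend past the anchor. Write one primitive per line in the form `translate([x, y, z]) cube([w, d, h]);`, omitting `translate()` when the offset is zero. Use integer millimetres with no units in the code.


translate([335, 103, 0]) cube([18, 222, 1775]);
translate([1201, 103, 0]) cube([18, 222, 1775]);
translate([353, 103, 0]) cube([848, 222, 22]);
translate([353, 103, 322]) cube([848, 222, 22]);
translate([353, 103, 644]) cube([848, 222, 22]);
translate([353, 103, 966]) cube([848, 222, 22]);
translate([353, 103, 1288]) cube([848, 222, 22]);
translate([353, 103, 1610]) cube([848, 222, 22]);


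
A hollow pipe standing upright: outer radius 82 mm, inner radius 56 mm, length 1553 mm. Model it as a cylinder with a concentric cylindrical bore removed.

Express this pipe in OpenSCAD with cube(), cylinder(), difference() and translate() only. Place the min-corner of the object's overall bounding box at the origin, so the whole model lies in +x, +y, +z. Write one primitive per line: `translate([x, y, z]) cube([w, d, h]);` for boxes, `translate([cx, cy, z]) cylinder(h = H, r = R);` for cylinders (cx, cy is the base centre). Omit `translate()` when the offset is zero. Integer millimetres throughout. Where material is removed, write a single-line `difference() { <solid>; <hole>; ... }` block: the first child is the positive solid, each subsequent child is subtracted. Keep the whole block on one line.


difference() { translate([82, 82, 0]) cylinder(h = 1553, r = 82); translate([82, 82, 0]) cylinder(h = 1553, r = 56); }


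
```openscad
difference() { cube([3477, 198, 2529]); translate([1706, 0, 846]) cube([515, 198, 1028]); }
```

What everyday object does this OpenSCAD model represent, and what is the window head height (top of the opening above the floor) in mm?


A wall with a window opening. The window head height is 1874 mm.

A wall with a rectangular opening subtracted — a window. Sill at z = 846, opening 1028 mm tall, so the head is at 846 + 1028 = 1874 mm.


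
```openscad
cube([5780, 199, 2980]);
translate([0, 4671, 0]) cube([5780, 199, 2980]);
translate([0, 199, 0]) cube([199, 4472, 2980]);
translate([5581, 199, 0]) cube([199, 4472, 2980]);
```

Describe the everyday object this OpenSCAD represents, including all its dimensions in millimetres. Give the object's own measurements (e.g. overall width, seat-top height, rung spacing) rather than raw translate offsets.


The wall frame of a small rectangular building: four walls, each 2980 mm tall and 199 mm thick, enclosing a footprint 5780 mm (x) by 4870 mm (y) outside-to-outside, with no floor or roof. The front and back walls (the −y and +y sides) span the full width; the two side walls fit between them.


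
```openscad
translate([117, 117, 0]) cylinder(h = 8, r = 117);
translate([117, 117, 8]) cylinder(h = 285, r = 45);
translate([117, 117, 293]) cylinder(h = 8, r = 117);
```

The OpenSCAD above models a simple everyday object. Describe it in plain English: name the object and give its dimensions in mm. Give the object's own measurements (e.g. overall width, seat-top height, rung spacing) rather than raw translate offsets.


A spool: two coaxial disc flanges of radius 117 mm and thickness 8 mm, joined by a core cylinder of radius 45 mm and height 285 mm. The lower flange rests on z = 0 and the three cylinders share a vertical axis.


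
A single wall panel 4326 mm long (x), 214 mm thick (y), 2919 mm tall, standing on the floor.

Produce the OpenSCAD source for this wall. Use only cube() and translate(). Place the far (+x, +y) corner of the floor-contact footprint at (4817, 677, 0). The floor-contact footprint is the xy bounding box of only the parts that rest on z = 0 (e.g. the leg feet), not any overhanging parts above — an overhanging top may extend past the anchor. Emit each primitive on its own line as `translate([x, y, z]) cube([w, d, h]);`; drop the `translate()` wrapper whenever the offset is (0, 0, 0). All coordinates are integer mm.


translate([491, 463, 0]) cube([4326, 214, 2919]);


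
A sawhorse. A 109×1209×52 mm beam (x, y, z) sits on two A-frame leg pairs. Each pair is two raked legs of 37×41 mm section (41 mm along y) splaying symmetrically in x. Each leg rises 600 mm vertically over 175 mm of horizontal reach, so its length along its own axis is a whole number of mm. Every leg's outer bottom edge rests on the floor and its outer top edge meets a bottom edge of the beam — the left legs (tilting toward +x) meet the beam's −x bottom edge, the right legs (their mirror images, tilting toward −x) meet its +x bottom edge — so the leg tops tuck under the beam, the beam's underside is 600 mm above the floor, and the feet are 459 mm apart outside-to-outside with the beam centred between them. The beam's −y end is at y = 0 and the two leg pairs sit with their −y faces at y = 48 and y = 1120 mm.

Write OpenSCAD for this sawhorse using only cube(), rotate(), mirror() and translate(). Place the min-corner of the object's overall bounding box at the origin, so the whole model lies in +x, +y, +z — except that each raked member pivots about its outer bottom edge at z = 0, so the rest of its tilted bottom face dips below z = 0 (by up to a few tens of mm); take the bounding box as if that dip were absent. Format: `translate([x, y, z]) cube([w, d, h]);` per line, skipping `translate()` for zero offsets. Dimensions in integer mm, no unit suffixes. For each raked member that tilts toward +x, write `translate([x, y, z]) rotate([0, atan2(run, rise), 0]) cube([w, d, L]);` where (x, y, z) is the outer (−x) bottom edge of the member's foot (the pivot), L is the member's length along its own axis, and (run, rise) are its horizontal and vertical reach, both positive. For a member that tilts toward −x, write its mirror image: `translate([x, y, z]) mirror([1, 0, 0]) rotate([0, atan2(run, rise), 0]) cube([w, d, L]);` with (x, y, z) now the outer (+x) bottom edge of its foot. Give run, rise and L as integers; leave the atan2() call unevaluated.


// leg length = √(175² + 600²) = 625
// right-leg outer foot x = 2·175 + 109 = 459
// beam min-corner = (175, 0, 600)
translate([175, 0, 600]) cube([109, 1209, 52]);
translate([0, 48, 0]) rotate([0, atan2(175, 600), 0]) cube([37, 41, 625]);
translate([459, 48, 0]) mirror([1, 0, 0]) rotate([0, atan2(175, 600), 0]) cube([37, 41, 625]);
translate([0, 1120, 0]) rotate([0, atan2(175, 600), 0]) cube([37, 41, 625]);
translate([459, 1120, 0]) mirror([1, 0, 0]) rotate([0, atan2(175, 600), 0]) cube([37, 41, 625]);


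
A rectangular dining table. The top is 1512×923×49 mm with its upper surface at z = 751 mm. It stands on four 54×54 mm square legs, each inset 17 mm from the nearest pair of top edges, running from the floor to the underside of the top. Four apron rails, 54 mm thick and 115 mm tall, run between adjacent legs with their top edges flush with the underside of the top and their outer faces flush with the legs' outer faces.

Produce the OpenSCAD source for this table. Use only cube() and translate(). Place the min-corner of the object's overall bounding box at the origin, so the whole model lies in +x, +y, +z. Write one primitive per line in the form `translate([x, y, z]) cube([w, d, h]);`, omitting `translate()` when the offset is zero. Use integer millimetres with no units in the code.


// leg_h = 751 - 49 = 702
// apron z = 702 - 115 = 587
translate([0, 0, 702]) cube([1512, 923, 49]);
translate([17, 17, 0]) cube([54, 54, 702]);
translate([1441, 17, 0]) cube([54, 54, 702]);
translate([17, 852, 0]) cube([54, 54, 702]);
translate([1441, 852, 0]) cube([54, 54, 702]);
translate([71, 17, 587]) cube([1370, 54, 115]);
translate([71, 852, 587]) cube([1370, 54, 115]);
translate([17, 71, 587]) cube([54, 781, 115]);
translate([1441, 71, 587]) cube([54, 781, 115]);


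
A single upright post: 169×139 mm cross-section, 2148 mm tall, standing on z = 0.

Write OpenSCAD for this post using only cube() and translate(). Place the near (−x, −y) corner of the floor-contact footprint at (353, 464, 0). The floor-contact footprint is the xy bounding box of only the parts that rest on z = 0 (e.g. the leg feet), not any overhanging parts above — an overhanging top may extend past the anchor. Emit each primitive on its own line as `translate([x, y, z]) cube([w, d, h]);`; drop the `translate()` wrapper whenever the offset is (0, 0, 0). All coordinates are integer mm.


translate([353, 464, 0]) cube([169, 139, 2148]);


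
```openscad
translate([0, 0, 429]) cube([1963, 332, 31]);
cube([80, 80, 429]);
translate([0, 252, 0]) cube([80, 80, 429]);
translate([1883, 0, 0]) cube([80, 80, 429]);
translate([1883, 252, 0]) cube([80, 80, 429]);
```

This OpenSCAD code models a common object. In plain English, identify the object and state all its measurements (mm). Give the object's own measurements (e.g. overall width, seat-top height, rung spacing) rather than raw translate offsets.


A long wooden bench with a 1963 mm (x) × 332 mm (y) seat, 31 mm thick, its top surface 460 mm above the floor. Four 80 mm square legs at the seat corners, flush with the edges, run from z = 0 to the seat underside.


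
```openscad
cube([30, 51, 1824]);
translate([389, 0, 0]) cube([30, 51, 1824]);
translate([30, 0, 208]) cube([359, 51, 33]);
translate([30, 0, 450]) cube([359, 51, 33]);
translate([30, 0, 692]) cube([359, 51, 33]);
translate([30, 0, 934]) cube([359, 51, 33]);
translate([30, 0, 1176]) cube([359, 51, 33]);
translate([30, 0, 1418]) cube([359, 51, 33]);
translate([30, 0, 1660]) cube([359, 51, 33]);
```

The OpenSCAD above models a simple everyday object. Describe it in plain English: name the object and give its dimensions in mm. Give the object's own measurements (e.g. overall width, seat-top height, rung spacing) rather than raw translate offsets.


A straight ladder. Two 30×51 mm vertical rails, 1824 mm tall, stand 419 mm apart (outside-to-outside) with their front faces coplanar on the −y side. 7 rungs, each 51 mm deep and 33 mm tall, span between the inner faces of the rails, front faces flush with the rails. The lowest rung's underside is at z = 208 mm and rungs are spaced 242 mm apart (underside to underside).


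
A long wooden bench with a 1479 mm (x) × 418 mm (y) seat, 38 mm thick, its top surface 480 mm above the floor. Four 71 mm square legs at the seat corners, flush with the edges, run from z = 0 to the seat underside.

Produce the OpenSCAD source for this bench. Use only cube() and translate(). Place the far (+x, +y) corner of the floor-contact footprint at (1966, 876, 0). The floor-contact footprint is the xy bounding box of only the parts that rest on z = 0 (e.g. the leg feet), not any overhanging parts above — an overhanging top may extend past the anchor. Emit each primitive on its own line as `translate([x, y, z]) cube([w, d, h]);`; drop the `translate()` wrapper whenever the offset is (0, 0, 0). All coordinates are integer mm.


translate([487, 458, 442]) cube([1479, 418, 38]);
translate([487, 458, 0]) cube([71, 71, 442]);
translate([487, 805, 0]) cube([71, 71, 442]);
translate([1895, 458, 0]) cube([71, 71, 442]);
translate([1895, 805, 0]) cube([71, 71, 442]);


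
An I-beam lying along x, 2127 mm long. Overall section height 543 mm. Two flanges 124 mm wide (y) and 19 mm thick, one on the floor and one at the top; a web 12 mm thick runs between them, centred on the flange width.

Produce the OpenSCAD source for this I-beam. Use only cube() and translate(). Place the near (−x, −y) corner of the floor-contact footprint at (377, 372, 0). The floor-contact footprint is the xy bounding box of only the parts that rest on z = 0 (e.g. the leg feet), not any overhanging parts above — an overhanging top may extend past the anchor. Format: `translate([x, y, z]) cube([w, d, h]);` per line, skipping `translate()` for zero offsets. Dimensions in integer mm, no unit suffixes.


translate([377, 372, 0]) cube([2127, 124, 19]);
translate([377, 428, 19]) cube([2127, 12, 505]);
translate([377, 372, 524]) cube([2127, 124, 19]);


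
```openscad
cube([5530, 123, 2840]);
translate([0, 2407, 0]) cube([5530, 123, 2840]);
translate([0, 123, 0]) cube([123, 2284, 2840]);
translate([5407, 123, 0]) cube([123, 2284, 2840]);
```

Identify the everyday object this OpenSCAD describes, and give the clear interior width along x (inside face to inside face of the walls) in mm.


A house (or room) frame. The interior width is 5284 mm.

Four 2840 mm walls enclosing a rectangle with no floor or roof — a room or house frame. Outside width is 5530 mm and wall thickness is 123 mm, so the interior width is 5530 − 2 × 123 = 5284 mm.


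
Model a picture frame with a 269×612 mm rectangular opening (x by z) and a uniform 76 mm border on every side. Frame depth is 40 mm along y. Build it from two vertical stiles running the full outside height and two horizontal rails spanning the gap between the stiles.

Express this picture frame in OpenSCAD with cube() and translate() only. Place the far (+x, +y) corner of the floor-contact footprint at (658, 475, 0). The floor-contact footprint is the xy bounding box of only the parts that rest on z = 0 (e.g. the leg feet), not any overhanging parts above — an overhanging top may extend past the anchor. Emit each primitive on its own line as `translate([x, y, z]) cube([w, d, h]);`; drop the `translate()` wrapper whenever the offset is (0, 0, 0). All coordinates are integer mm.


translate([237, 435, 0]) cube([76, 40, 764]);
translate([582, 435, 0]) cube([76, 40, 764]);
translate([313, 435, 0]) cube([269, 40, 76]);
translate([313, 435, 688]) cube([269, 40, 76]);


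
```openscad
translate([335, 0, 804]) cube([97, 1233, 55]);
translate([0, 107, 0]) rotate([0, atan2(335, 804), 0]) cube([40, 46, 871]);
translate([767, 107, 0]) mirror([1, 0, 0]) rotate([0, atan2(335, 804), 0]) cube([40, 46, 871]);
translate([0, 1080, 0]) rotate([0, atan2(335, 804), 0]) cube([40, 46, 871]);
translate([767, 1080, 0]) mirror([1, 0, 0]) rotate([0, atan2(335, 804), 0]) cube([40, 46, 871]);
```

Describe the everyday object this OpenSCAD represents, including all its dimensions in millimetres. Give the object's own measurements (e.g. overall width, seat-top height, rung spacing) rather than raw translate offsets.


A sawhorse. A 97×1233×55 mm beam (x, y, z) sits on two A-frame leg pairs. Each pair is two raked legs of 40×46 mm section (46 mm along y) splaying symmetrically in x. Each leg rises 804 mm vertically over 335 mm of horizontal reach and is 871 mm long along its own axis. Every leg's outer bottom edge rests on the floor and its outer top edge meets a bottom edge of the beam — the left legs (tilting toward +x) meet the beam's −x bottom edge, the right legs (their mirror images, tilting toward −x) meet its +x bottom edge — so the leg tops tuck under the beam, the beam's underside is 804 mm above the floor, and the feet are 767 mm apart outside-to-outside with the beam centred between them. The two leg pairs are set in 107 mm from either end of the beam.


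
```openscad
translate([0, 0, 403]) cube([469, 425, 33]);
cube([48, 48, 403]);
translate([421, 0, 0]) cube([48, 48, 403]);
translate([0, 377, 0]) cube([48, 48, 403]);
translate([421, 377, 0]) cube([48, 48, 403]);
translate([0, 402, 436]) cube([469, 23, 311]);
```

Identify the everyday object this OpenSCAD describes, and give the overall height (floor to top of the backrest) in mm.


A chair. The overall height is 747 mm.

A slab on four corner posts with a tall panel at the back — a chair. The seat slab sits at z = 403 with thickness 33, and the 311 mm backrest starts at the seat top, so the overall height is 403 + 33 + 311 = 747 mm.


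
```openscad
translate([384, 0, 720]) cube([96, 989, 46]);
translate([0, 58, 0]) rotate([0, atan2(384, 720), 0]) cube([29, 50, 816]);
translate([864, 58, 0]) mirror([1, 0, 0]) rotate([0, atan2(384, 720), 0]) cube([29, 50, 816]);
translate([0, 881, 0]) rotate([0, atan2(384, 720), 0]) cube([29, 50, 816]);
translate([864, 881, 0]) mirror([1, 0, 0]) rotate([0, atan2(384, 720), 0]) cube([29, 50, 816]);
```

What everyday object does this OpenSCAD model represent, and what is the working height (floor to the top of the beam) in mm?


A sawhorse. The overall height is 766 mm.

A beam across two mirrored pairs of raked legs — a sawhorse. The beam's underside is at z = 720 (matching the legs' vertical rise in atan2(384, 720)) and the beam is 46 mm tall, so its top is at 720 + 46 = 766 mm. The raked legs top out at the beam's underside, so that is the highest point.


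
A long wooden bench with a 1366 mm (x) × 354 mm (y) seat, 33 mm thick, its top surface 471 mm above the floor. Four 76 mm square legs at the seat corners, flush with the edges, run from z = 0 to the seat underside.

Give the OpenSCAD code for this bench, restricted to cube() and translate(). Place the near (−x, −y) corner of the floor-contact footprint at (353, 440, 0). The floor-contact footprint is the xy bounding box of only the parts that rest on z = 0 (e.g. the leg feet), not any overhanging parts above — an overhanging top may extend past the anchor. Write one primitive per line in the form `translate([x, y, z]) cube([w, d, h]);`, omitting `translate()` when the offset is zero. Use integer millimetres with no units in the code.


// leg_h = 471 − 33 = 438
translate([353, 440, 438]) cube([1366, 354, 33]);
translate([353, 440, 0]) cube([76, 76, 438]);
translate([353, 718, 0]) cube([76, 76, 438]);
translate([1643, 440, 0]) cube([76, 76, 438]);
translate([1643, 718, 0]) cube([76, 76, 438]);


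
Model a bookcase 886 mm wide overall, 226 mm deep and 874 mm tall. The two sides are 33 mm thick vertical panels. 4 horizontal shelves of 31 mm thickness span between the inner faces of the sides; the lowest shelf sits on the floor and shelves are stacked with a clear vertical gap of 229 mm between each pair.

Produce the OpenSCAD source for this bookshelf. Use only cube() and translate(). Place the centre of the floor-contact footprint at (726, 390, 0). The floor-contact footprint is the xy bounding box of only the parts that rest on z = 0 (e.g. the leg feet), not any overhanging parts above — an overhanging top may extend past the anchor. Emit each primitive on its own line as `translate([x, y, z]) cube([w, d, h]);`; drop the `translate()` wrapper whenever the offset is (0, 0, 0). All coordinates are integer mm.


translate([283, 277, 0]) cube([33, 226, 874]);
translate([1136, 277, 0]) cube([33, 226, 874]);
translate([316, 277, 0]) cube([820, 226, 31]);
translate([316, 277, 260]) cube([820, 226, 31]);
translate([316, 277, 520]) cube([820, 226, 31]);
translate([316, 277, 780]) cube([820, 226, 31]);


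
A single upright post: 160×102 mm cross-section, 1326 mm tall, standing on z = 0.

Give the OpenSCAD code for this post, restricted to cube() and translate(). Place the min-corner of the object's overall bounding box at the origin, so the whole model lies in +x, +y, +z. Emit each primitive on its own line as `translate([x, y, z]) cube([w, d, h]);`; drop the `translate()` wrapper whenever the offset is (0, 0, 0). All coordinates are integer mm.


cube([160, 102, 1326]);


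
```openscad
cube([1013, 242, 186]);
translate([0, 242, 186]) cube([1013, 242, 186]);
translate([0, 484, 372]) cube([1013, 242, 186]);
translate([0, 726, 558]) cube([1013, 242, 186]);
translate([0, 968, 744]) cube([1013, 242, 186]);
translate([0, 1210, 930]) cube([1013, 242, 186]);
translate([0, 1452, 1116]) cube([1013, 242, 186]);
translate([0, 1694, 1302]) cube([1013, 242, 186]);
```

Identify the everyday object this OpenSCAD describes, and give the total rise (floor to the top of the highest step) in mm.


A staircase. The total rise is 1488 mm.

8 identical blocks, each offset up and back from the previous — a staircase. Each step is 186 mm tall and there are 8 of them, so the total rise is 8 × 186 = 1488 mm.


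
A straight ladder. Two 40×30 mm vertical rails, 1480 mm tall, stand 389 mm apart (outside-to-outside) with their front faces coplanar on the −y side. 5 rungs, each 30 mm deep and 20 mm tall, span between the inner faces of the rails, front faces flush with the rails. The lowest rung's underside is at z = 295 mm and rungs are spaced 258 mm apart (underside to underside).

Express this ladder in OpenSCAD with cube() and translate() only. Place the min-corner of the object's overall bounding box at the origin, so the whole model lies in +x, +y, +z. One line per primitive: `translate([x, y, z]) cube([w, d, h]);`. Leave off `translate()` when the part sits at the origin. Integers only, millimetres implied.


// rung span = 389 - 2*40 = 309
// rung[k] z = 295 + k*258
cube([40, 30, 1480]);
translate([349, 0, 0]) cube([40, 30, 1480]);
translate([40, 0, 295]) cube([309, 30, 20]);
translate([40, 0, 553]) cube([309, 30, 20]);
translate([40, 0, 811]) cube([309, 30, 20]);
translate([40, 0, 1069]) cube([309, 30, 20]);
translate([40, 0, 1327]) cube([309, 30, 20]);


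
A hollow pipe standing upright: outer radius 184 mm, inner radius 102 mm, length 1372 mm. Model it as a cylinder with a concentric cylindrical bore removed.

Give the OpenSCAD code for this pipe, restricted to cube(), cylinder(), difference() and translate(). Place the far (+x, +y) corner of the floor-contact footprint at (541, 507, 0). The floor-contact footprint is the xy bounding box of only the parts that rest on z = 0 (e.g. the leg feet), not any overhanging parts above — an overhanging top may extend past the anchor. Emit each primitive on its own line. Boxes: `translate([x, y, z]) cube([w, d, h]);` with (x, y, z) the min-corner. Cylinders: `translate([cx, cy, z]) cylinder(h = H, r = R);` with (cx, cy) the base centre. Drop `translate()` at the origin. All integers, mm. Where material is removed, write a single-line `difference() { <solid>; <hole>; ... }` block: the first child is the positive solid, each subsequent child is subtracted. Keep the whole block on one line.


difference() { translate([357, 323, 0]) cylinder(h = 1372, r = 184); translate([357, 323, 0]) cylinder(h = 1372, r = 102); }


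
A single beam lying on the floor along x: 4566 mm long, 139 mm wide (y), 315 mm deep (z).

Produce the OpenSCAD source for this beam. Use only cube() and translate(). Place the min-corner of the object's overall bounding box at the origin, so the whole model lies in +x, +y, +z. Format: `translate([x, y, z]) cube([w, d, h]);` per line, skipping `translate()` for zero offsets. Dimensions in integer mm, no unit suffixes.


cube([4566, 139, 315]);


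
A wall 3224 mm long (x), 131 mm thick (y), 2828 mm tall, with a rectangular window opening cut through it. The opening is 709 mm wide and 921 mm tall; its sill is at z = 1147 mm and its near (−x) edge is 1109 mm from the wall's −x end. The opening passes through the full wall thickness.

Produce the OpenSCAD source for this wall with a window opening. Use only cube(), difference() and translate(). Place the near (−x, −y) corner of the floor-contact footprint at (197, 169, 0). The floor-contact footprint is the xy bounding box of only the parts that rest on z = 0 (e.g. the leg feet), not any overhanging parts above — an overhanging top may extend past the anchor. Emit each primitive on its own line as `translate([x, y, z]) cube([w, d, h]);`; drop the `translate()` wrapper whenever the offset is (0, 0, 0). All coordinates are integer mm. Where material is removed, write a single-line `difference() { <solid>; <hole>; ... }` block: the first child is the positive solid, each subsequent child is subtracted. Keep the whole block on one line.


difference() { translate([197, 169, 0]) cube([3224, 131, 2828]); translate([1306, 169, 1147]) cube([709, 131, 921]); }


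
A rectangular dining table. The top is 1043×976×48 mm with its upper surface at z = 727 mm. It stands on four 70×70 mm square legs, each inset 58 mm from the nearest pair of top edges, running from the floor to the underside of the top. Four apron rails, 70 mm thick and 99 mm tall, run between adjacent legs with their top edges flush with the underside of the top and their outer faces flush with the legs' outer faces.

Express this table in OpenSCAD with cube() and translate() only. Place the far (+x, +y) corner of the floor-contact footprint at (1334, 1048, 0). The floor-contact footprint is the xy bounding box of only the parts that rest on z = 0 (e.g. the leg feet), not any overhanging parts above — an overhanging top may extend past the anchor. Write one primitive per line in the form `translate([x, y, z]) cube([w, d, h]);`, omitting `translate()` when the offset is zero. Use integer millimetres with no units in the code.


translate([349, 130, 679]) cube([1043, 976, 48]);
translate([407, 188, 0]) cube([70, 70, 679]);
translate([1264, 188, 0]) cube([70, 70, 679]);
translate([407, 978, 0]) cube([70, 70, 679]);
translate([1264, 978, 0]) cube([70, 70, 679]);
translate([477, 188, 580]) cube([787, 70, 99]);
translate([477, 978, 580]) cube([787, 70, 99]);
translate([407, 258, 580]) cube([70, 720, 99]);
translate([1264, 258, 580]) cube([70, 720, 99]);


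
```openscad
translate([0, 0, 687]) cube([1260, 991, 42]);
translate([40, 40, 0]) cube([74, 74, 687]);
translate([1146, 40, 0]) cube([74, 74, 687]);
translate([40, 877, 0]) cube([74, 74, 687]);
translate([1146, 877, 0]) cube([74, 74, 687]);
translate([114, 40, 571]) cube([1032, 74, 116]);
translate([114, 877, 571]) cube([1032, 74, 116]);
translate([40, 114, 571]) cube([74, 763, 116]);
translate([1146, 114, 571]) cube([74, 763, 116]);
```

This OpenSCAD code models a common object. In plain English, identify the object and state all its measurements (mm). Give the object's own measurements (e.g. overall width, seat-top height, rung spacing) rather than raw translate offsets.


A table: top 1260 mm (x) × 991 mm (y), 42 mm thick, upper face at z = 729 mm, on four 74×74 mm square legs, each inset 40 mm from the nearest pair of top edges from z = 0 to the bottom of the top. Four apron rails, 74 mm thick and 116 mm tall, run between adjacent legs with their top edges flush with the underside of the top and their outer faces flush with the legs' outer faces.


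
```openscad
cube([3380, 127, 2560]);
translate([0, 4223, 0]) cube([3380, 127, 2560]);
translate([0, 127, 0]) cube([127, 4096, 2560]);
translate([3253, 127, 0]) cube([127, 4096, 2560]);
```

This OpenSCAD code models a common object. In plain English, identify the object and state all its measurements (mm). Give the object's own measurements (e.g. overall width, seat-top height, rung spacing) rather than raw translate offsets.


The wall frame of a small rectangular building: four walls, each 2560 mm tall and 127 mm thick, enclosing a footprint 3380 mm (x) by 4350 mm (y) outside-to-outside, with no floor or roof. The front and back walls (the −y and +y sides) span the full width; the two side walls fit between them.


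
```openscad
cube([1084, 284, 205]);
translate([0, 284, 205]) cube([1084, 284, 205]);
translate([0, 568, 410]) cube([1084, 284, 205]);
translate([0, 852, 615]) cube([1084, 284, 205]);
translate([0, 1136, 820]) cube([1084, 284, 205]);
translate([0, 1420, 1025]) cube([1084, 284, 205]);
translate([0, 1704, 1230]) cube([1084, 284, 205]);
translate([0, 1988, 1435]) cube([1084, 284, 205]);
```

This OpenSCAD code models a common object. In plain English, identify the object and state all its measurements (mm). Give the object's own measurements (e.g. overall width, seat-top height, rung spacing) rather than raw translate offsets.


A straight staircase of 8 solid steps. Each step is 1084 mm wide (x), 284 mm deep (y, the going) and 205 mm tall (the rise). The first step rests on the floor; each subsequent step sits one going further in +y and one rise higher in +z, directly behind and above the previous step with no overlap.


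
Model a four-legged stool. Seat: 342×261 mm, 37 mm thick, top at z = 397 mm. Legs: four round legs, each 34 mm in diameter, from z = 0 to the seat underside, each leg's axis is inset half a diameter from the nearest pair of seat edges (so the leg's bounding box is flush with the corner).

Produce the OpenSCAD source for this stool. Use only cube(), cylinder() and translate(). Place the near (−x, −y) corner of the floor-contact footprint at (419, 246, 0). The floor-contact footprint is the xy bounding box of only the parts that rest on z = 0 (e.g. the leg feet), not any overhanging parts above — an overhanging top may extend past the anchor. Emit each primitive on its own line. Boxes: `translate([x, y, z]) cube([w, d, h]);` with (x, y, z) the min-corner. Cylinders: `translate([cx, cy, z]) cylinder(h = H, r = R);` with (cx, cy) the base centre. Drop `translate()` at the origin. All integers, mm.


translate([419, 246, 360]) cube([342, 261, 37]);
translate([436, 263, 0]) cylinder(h = 360, r = 17);
translate([744, 263, 0]) cylinder(h = 360, r = 17);
translate([436, 490, 0]) cylinder(h = 360, r = 17);
translate([744, 490, 0]) cylinder(h = 360, r = 17);


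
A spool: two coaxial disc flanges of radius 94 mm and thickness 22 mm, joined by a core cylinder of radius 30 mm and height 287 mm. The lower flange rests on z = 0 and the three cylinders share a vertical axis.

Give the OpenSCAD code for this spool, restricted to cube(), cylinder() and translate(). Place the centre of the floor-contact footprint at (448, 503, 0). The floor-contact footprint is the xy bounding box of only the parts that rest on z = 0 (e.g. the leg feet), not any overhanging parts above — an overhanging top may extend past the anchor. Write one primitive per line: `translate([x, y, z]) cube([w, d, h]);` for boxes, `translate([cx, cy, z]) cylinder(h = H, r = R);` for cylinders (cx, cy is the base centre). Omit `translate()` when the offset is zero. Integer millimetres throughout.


translate([448, 503, 0]) cylinder(h = 22, r = 94);
translate([448, 503, 22]) cylinder(h = 287, r = 30);
translate([448, 503, 309]) cylinder(h = 22, r = 94);


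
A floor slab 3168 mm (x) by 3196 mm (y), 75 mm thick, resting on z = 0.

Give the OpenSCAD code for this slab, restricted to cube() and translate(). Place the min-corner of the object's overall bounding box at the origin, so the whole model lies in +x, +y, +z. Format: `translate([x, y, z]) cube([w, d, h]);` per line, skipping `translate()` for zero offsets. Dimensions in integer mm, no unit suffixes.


cube([3168, 3196, 75]);


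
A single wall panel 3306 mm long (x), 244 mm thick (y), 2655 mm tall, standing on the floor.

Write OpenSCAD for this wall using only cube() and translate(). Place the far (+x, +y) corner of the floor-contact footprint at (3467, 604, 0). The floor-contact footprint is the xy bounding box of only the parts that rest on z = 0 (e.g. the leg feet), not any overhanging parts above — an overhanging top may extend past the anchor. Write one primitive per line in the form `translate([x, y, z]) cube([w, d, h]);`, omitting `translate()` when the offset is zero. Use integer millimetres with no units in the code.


translate([161, 360, 0]) cube([3306, 244, 2655]);


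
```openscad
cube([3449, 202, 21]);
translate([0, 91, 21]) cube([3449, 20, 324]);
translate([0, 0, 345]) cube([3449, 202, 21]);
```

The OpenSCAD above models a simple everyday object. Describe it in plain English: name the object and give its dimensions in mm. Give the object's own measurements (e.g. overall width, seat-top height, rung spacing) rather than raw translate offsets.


An I-beam lying along x, 3449 mm long. Overall section height 366 mm. Two flanges 202 mm wide (y) and 21 mm thick, one on the floor and one at the top; a web 20 mm thick runs between them, centred on the flange width.


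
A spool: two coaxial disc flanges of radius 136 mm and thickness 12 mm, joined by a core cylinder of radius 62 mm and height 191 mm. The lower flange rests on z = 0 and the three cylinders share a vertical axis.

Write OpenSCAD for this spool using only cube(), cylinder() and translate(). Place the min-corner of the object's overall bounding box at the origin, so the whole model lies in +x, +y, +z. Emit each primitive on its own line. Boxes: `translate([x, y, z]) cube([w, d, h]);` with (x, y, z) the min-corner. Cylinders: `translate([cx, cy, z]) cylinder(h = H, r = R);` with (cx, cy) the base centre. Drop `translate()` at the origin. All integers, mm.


translate([136, 136, 0]) cylinder(h = 12, r = 136);
translate([136, 136, 12]) cylinder(h = 191, r = 62);
translate([136, 136, 203]) cylinder(h = 12, r = 136);


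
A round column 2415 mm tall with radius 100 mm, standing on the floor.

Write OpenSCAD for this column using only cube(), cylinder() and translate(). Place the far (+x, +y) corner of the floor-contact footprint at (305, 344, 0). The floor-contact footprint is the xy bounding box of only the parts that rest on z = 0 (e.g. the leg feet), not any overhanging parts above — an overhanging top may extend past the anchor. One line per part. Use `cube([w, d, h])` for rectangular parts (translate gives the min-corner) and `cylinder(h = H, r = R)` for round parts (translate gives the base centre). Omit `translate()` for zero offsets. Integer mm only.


translate([205, 244, 0]) cylinder(h = 2415, r = 100);


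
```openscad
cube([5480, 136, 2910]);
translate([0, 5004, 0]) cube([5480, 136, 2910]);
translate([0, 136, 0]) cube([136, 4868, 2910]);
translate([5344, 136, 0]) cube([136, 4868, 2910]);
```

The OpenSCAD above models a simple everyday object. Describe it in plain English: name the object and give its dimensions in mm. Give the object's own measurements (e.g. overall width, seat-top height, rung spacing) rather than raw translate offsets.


The wall frame of a small rectangular building: four walls, each 2910 mm tall and 136 mm thick, enclosing a footprint 5480 mm (x) by 5140 mm (y) outside-to-outside, with no floor or roof. The front and back walls (the −y and +y sides) span the full width; the two side walls fit between them.


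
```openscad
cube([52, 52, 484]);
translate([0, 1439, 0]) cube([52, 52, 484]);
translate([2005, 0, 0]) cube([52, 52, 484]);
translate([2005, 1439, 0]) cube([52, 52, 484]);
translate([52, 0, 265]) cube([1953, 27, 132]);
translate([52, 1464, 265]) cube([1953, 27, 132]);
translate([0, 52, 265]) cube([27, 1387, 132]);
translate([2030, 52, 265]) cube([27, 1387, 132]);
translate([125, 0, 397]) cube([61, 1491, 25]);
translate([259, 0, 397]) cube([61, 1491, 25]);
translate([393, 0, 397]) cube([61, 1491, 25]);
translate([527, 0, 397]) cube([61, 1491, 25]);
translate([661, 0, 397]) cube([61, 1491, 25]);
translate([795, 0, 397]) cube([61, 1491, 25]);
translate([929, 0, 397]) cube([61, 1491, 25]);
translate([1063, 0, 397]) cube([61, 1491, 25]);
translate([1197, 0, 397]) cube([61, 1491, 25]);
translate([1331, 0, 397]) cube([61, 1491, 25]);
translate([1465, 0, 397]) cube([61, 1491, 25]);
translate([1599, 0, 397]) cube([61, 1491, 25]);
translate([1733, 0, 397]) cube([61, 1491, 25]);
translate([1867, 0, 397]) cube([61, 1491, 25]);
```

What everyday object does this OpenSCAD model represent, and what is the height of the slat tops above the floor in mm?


A bed frame. The slat-top height is 422 mm.

Four posts, four rails, and a row of slats — a bed frame. Slats sit on the rails at z = 265 + 132 = 397; with slat thickness 25, the top is 422 mm.
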